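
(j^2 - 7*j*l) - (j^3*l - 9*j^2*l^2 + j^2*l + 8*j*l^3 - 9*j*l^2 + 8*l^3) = -j^3*l + 9*j^2*l^2 - j^2*l + j^2 - 8*j*l^3 + 9*j*l^2 - 7*j*l - 8*l^3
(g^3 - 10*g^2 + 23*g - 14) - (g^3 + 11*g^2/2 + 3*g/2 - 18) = -31*g^2/2 + 43*g/2 + 4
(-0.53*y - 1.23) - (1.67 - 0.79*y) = 0.26*y - 2.9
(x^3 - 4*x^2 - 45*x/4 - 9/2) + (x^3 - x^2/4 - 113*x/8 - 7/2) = 2*x^3 - 17*x^2/4 - 203*x/8 - 8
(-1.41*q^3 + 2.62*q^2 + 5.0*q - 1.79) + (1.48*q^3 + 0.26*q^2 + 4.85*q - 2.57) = 0.0700000000000001*q^3 + 2.88*q^2 + 9.85*q - 4.36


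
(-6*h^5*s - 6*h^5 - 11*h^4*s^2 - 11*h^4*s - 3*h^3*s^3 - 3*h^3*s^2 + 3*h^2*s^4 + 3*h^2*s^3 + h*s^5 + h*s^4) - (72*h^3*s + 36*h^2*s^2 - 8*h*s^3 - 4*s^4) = -6*h^5*s - 6*h^5 - 11*h^4*s^2 - 11*h^4*s - 3*h^3*s^3 - 3*h^3*s^2 - 72*h^3*s + 3*h^2*s^4 + 3*h^2*s^3 - 36*h^2*s^2 + h*s^5 + h*s^4 + 8*h*s^3 + 4*s^4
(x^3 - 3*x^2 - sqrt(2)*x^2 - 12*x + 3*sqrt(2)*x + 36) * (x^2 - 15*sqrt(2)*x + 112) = x^5 - 16*sqrt(2)*x^4 - 3*x^4 + 48*sqrt(2)*x^3 + 130*x^3 - 390*x^2 + 68*sqrt(2)*x^2 - 1344*x - 204*sqrt(2)*x + 4032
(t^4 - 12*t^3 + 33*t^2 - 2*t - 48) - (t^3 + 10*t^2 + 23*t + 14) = t^4 - 13*t^3 + 23*t^2 - 25*t - 62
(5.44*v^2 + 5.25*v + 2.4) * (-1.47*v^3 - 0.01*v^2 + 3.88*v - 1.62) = -7.9968*v^5 - 7.7719*v^4 + 17.5267*v^3 + 11.5332*v^2 + 0.806999999999999*v - 3.888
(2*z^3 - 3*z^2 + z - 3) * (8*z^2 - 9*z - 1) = 16*z^5 - 42*z^4 + 33*z^3 - 30*z^2 + 26*z + 3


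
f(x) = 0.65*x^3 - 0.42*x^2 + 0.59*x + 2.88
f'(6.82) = 85.56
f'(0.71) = 0.98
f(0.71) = 3.32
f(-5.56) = -125.11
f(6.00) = 131.70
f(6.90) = 200.49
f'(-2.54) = 15.30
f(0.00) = 2.88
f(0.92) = 3.57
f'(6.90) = 87.63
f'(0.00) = 0.59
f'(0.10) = 0.53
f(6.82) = 193.56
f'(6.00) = 65.75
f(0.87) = 3.50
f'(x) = 1.95*x^2 - 0.84*x + 0.59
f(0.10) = 2.94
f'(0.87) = 1.34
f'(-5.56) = 65.54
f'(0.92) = 1.47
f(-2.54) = -11.98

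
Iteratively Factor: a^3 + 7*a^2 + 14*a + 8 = (a + 1)*(a^2 + 6*a + 8) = (a + 1)*(a + 2)*(a + 4)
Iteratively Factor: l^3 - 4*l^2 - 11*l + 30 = (l - 5)*(l^2 + l - 6) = (l - 5)*(l + 3)*(l - 2)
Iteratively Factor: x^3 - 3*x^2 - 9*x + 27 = (x + 3)*(x^2 - 6*x + 9) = (x - 3)*(x + 3)*(x - 3)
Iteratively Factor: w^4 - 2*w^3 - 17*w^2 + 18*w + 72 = (w - 4)*(w^3 + 2*w^2 - 9*w - 18) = (w - 4)*(w + 3)*(w^2 - w - 6) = (w - 4)*(w - 3)*(w + 3)*(w + 2)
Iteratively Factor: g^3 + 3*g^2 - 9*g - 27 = (g + 3)*(g^2 - 9) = (g - 3)*(g + 3)*(g + 3)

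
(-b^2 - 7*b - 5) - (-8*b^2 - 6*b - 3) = 7*b^2 - b - 2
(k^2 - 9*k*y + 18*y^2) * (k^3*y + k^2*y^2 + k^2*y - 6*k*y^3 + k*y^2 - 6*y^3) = k^5*y - 8*k^4*y^2 + k^4*y + 3*k^3*y^3 - 8*k^3*y^2 + 72*k^2*y^4 + 3*k^2*y^3 - 108*k*y^5 + 72*k*y^4 - 108*y^5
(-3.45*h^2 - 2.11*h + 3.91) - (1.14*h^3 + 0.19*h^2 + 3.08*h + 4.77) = -1.14*h^3 - 3.64*h^2 - 5.19*h - 0.859999999999999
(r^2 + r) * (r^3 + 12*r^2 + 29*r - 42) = r^5 + 13*r^4 + 41*r^3 - 13*r^2 - 42*r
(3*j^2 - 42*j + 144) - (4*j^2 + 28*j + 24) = -j^2 - 70*j + 120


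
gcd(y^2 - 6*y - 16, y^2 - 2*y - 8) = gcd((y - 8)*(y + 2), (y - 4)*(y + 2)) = y + 2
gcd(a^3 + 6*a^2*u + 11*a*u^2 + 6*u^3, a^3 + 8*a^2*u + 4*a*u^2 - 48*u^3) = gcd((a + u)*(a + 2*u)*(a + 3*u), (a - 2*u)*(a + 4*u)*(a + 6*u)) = 1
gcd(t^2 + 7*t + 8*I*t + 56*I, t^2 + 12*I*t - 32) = t + 8*I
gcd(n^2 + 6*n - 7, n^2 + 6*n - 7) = n^2 + 6*n - 7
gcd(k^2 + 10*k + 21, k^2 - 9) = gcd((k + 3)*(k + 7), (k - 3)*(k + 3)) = k + 3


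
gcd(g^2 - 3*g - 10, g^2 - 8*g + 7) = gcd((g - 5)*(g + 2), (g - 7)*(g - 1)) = 1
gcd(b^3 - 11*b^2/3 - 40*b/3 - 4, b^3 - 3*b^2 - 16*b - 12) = b^2 - 4*b - 12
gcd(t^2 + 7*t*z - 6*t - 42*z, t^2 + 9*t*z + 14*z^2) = t + 7*z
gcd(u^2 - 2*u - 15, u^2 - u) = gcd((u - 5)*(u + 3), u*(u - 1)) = 1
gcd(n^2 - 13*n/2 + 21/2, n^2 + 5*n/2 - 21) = n - 7/2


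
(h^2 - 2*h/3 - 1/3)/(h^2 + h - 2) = (h + 1/3)/(h + 2)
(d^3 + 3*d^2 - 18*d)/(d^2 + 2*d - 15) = d*(d + 6)/(d + 5)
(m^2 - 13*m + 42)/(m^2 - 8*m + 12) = (m - 7)/(m - 2)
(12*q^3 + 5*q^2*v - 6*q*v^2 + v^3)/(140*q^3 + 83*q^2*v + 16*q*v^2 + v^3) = (12*q^3 + 5*q^2*v - 6*q*v^2 + v^3)/(140*q^3 + 83*q^2*v + 16*q*v^2 + v^3)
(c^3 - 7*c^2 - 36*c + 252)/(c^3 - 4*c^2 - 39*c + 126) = (c - 6)/(c - 3)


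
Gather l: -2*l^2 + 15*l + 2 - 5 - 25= -2*l^2 + 15*l - 28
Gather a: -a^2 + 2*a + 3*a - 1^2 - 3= -a^2 + 5*a - 4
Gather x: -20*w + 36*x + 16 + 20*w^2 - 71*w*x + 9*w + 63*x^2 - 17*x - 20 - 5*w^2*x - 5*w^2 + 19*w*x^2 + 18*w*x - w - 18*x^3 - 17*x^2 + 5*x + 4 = 15*w^2 - 12*w - 18*x^3 + x^2*(19*w + 46) + x*(-5*w^2 - 53*w + 24)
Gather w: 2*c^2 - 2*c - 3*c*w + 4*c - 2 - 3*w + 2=2*c^2 + 2*c + w*(-3*c - 3)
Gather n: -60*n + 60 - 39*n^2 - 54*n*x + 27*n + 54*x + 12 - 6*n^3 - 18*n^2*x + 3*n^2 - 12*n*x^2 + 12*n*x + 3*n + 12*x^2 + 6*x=-6*n^3 + n^2*(-18*x - 36) + n*(-12*x^2 - 42*x - 30) + 12*x^2 + 60*x + 72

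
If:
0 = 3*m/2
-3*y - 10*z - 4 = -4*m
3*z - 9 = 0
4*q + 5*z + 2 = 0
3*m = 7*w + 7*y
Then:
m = 0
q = -17/4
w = 34/3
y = -34/3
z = 3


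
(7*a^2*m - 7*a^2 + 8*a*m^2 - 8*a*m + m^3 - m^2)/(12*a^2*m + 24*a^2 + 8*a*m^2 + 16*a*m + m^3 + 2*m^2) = (7*a^2*m - 7*a^2 + 8*a*m^2 - 8*a*m + m^3 - m^2)/(12*a^2*m + 24*a^2 + 8*a*m^2 + 16*a*m + m^3 + 2*m^2)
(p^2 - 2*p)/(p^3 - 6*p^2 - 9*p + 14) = p*(p - 2)/(p^3 - 6*p^2 - 9*p + 14)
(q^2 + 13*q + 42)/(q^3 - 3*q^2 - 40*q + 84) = (q + 7)/(q^2 - 9*q + 14)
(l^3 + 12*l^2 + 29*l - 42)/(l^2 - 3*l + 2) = (l^2 + 13*l + 42)/(l - 2)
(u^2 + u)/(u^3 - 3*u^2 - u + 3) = u/(u^2 - 4*u + 3)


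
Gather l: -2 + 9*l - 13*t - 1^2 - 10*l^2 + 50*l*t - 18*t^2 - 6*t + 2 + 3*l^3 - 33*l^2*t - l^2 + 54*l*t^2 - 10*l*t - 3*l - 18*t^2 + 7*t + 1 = 3*l^3 + l^2*(-33*t - 11) + l*(54*t^2 + 40*t + 6) - 36*t^2 - 12*t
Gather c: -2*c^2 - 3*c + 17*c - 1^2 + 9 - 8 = -2*c^2 + 14*c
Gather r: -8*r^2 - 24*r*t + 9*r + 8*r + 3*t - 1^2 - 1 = -8*r^2 + r*(17 - 24*t) + 3*t - 2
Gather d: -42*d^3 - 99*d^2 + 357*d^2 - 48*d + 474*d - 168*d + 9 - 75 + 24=-42*d^3 + 258*d^2 + 258*d - 42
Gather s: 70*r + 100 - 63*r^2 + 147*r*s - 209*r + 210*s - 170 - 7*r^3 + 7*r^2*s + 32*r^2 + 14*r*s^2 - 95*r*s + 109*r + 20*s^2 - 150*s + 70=-7*r^3 - 31*r^2 - 30*r + s^2*(14*r + 20) + s*(7*r^2 + 52*r + 60)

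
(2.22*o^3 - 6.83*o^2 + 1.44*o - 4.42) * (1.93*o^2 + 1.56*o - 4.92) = 4.2846*o^5 - 9.7187*o^4 - 18.798*o^3 + 27.3194*o^2 - 13.98*o + 21.7464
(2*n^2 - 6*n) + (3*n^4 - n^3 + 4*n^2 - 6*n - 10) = 3*n^4 - n^3 + 6*n^2 - 12*n - 10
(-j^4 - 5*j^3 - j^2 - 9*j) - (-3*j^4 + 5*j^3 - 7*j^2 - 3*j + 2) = 2*j^4 - 10*j^3 + 6*j^2 - 6*j - 2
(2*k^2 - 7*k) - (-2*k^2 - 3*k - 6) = 4*k^2 - 4*k + 6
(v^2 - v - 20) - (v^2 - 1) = -v - 19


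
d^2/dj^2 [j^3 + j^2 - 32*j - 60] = 6*j + 2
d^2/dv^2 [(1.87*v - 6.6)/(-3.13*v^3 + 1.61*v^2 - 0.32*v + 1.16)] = (-109.921218*v^5 + 832.455426*v^4 - 538.09855*v^3 + 60.835368*v^2 + 144.332232*v - 24.688928)/(30.664297*v^9 - 47.319027*v^8 + 33.744843*v^7 - 47.941949*v^6 + 38.52348*v^5 - 16.486236*v^4 + 16.253744*v^3 - 6.8556*v^2 + 1.291776*v - 1.560896)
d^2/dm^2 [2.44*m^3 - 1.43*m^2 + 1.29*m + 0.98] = 14.64*m - 2.86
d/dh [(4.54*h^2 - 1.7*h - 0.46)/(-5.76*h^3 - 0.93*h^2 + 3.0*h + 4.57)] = (26.1504*h^4 - 19.584*h^3 + 4.0902*h^2 + 40.64*h - 6.389)/(33.1776*h^6 + 10.7136*h^5 - 33.6951*h^4 - 58.2264*h^3 + 0.499799999999999*h^2 + 27.42*h + 20.8849)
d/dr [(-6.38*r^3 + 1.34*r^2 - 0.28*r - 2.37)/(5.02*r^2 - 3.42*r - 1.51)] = (-32.0276*r^4 + 43.6392*r^3 + 25.7242*r^2 + 19.748*r - 7.6826)/(25.2004*r^4 - 34.3368*r^3 - 3.464*r^2 + 10.3284*r + 2.2801)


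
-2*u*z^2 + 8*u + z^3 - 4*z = (-2*u + z)*(z - 2)*(z + 2)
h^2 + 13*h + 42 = (h + 6)*(h + 7)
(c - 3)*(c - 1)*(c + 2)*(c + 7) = c^4 + 5*c^3 - 19*c^2 - 29*c + 42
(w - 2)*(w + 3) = w^2 + w - 6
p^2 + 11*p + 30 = (p + 5)*(p + 6)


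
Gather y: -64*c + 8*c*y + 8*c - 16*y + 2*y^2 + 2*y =-56*c + 2*y^2 + y*(8*c - 14)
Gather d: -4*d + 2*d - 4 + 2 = -2*d - 2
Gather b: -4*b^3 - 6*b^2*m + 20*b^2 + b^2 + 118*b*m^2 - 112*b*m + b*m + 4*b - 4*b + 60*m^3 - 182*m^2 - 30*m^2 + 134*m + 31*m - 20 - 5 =-4*b^3 + b^2*(21 - 6*m) + b*(118*m^2 - 111*m) + 60*m^3 - 212*m^2 + 165*m - 25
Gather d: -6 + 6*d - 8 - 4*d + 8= 2*d - 6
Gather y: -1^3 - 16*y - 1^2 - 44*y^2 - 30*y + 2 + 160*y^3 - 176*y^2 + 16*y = 160*y^3 - 220*y^2 - 30*y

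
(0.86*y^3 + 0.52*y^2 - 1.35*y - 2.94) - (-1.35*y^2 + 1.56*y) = 0.86*y^3 + 1.87*y^2 - 2.91*y - 2.94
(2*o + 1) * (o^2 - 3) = 2*o^3 + o^2 - 6*o - 3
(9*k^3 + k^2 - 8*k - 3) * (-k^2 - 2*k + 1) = -9*k^5 - 19*k^4 + 15*k^3 + 20*k^2 - 2*k - 3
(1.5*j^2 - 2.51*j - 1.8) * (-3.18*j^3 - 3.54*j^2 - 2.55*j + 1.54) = -4.77*j^5 + 2.6718*j^4 + 10.7844*j^3 + 15.0825*j^2 + 0.7246*j - 2.772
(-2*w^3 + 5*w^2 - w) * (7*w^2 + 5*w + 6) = -14*w^5 + 25*w^4 + 6*w^3 + 25*w^2 - 6*w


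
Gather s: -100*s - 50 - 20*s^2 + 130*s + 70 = -20*s^2 + 30*s + 20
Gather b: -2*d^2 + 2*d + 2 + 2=-2*d^2 + 2*d + 4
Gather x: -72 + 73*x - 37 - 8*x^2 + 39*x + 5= -8*x^2 + 112*x - 104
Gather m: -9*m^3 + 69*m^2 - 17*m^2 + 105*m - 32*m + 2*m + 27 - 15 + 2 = -9*m^3 + 52*m^2 + 75*m + 14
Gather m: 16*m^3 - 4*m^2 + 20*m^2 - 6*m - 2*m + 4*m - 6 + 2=16*m^3 + 16*m^2 - 4*m - 4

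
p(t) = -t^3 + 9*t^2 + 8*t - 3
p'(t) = -3*t^2 + 18*t + 8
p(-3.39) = 112.27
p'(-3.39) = -87.50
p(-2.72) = 61.95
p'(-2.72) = -63.16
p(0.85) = 9.69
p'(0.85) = 21.13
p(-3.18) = 94.73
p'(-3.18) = -79.58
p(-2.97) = 78.83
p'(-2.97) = -71.92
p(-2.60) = 54.62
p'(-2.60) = -59.08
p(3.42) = 89.63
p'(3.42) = 34.47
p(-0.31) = -4.59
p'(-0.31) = 2.13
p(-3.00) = 81.00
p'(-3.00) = -73.00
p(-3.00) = 81.00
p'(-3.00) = -73.00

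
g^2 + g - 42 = (g - 6)*(g + 7)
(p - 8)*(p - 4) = p^2 - 12*p + 32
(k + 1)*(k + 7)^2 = k^3 + 15*k^2 + 63*k + 49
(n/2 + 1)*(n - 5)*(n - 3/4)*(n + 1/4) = n^4/2 - 7*n^3/4 - 139*n^2/32 + 89*n/32 + 15/16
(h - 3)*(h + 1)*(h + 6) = h^3 + 4*h^2 - 15*h - 18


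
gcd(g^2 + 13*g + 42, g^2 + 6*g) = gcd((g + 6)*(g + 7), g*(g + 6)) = g + 6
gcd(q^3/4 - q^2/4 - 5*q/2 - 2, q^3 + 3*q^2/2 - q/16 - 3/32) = 1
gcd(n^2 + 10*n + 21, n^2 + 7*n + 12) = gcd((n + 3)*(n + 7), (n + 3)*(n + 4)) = n + 3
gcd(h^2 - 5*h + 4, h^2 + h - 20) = h - 4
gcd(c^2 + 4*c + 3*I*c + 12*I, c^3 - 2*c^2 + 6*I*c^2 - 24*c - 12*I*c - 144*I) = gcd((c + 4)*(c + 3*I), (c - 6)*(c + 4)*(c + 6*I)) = c + 4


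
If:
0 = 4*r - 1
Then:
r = 1/4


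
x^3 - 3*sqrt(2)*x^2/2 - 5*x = x*(x - 5*sqrt(2)/2)*(x + sqrt(2))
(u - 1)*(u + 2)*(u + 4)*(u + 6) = u^4 + 11*u^3 + 32*u^2 + 4*u - 48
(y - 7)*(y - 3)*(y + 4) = y^3 - 6*y^2 - 19*y + 84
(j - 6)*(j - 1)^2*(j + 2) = j^4 - 6*j^3 - 3*j^2 + 20*j - 12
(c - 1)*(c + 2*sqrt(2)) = c^2 - c + 2*sqrt(2)*c - 2*sqrt(2)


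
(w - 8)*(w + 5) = w^2 - 3*w - 40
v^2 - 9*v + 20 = (v - 5)*(v - 4)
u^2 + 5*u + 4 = (u + 1)*(u + 4)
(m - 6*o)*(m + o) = m^2 - 5*m*o - 6*o^2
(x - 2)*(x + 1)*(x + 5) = x^3 + 4*x^2 - 7*x - 10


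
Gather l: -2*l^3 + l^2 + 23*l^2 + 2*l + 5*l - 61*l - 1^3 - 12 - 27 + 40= -2*l^3 + 24*l^2 - 54*l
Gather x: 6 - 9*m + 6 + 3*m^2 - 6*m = 3*m^2 - 15*m + 12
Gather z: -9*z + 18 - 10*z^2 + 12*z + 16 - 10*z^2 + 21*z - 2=-20*z^2 + 24*z + 32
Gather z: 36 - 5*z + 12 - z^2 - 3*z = -z^2 - 8*z + 48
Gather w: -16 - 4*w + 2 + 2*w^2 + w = 2*w^2 - 3*w - 14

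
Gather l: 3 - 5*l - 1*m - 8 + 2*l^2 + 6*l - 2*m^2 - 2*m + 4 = 2*l^2 + l - 2*m^2 - 3*m - 1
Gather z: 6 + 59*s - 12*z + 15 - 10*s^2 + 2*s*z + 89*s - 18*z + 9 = -10*s^2 + 148*s + z*(2*s - 30) + 30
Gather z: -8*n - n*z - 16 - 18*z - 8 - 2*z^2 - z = -8*n - 2*z^2 + z*(-n - 19) - 24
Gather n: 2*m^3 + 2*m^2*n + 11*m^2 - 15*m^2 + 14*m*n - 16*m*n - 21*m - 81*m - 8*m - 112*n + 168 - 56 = 2*m^3 - 4*m^2 - 110*m + n*(2*m^2 - 2*m - 112) + 112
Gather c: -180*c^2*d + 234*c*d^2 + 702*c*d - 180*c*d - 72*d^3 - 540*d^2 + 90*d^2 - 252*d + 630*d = -180*c^2*d + c*(234*d^2 + 522*d) - 72*d^3 - 450*d^2 + 378*d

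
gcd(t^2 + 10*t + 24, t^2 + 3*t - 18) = t + 6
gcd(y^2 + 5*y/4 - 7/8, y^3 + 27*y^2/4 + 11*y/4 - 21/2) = y + 7/4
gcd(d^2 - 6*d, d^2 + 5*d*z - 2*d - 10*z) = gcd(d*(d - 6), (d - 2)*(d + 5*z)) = 1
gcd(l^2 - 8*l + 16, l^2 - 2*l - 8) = l - 4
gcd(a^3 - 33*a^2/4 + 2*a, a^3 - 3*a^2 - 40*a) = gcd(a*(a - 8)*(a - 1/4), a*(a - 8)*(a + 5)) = a^2 - 8*a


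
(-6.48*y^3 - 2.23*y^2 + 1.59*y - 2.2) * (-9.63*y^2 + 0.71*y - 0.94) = 62.4024*y^5 + 16.8741*y^4 - 10.8038*y^3 + 24.4111*y^2 - 3.0566*y + 2.068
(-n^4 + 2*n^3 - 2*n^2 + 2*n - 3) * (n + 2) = -n^5 + 2*n^3 - 2*n^2 + n - 6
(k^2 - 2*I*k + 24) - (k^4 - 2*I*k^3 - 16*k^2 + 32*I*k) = -k^4 + 2*I*k^3 + 17*k^2 - 34*I*k + 24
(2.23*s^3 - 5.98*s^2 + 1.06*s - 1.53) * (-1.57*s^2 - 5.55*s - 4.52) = -3.5011*s^5 - 2.9879*s^4 + 21.4452*s^3 + 23.5487*s^2 + 3.7003*s + 6.9156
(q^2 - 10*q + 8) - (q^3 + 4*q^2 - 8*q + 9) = -q^3 - 3*q^2 - 2*q - 1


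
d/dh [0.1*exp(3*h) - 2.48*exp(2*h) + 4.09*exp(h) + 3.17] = (0.3*exp(2*h) - 4.96*exp(h) + 4.09)*exp(h)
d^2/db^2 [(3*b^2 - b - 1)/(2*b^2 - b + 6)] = 2*(2*b^3 - 120*b^2 + 42*b + 113)/(8*b^6 - 12*b^5 + 78*b^4 - 73*b^3 + 234*b^2 - 108*b + 216)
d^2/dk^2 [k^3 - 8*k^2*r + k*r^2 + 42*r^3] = 6*k - 16*r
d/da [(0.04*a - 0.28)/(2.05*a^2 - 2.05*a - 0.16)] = (-0.082*a^2 + 1.148*a - 0.5804)/(4.2025*a^4 - 8.405*a^3 + 3.5465*a^2 + 0.656*a + 0.0256)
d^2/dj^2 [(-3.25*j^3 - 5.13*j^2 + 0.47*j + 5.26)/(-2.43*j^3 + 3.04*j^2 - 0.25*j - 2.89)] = (5.6843418860808e-14*j^7 + 108.601074*j^6 - 28.498068*j^5 - 644.469534*j^4 + 174.530634*j^3 + 13.27995*j^2 + 383.71257*j - 6.71031600000001)/(14.348907*j^9 - 53.852688*j^8 + 71.799939*j^7 + 12.020219*j^6 - 120.707223*j^5 + 90.088722*j^4 + 47.724034*j^3 - 75.629277*j^2 + 6.264075*j + 24.137569)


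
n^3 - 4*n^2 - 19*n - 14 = (n - 7)*(n + 1)*(n + 2)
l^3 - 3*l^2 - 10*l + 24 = (l - 4)*(l - 2)*(l + 3)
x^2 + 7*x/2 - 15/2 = (x - 3/2)*(x + 5)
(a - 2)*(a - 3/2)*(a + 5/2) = a^3 - a^2 - 23*a/4 + 15/2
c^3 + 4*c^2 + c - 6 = (c - 1)*(c + 2)*(c + 3)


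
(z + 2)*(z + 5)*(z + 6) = z^3 + 13*z^2 + 52*z + 60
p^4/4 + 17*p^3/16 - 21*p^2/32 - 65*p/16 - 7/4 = (p/4 + 1)*(p - 2)*(p + 1/2)*(p + 7/4)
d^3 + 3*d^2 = d^2*(d + 3)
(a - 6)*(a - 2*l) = a^2 - 2*a*l - 6*a + 12*l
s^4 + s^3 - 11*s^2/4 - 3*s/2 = s*(s - 3/2)*(s + 1/2)*(s + 2)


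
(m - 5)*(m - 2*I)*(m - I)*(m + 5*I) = m^4 - 5*m^3 + 2*I*m^3 + 13*m^2 - 10*I*m^2 - 65*m - 10*I*m + 50*I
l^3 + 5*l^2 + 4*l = l*(l + 1)*(l + 4)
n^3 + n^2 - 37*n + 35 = (n - 5)*(n - 1)*(n + 7)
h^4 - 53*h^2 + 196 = (h - 7)*(h - 2)*(h + 2)*(h + 7)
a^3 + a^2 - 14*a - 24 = (a - 4)*(a + 2)*(a + 3)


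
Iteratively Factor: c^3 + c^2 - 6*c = (c)*(c^2 + c - 6) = c*(c + 3)*(c - 2)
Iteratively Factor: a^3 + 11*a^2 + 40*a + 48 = (a + 4)*(a^2 + 7*a + 12) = (a + 4)^2*(a + 3)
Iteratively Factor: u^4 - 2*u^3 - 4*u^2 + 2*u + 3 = (u + 1)*(u^3 - 3*u^2 - u + 3) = (u - 1)*(u + 1)*(u^2 - 2*u - 3) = (u - 3)*(u - 1)*(u + 1)*(u + 1)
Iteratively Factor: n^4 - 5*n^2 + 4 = (n - 2)*(n^3 + 2*n^2 - n - 2) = (n - 2)*(n - 1)*(n^2 + 3*n + 2) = (n - 2)*(n - 1)*(n + 1)*(n + 2)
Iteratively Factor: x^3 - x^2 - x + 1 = (x + 1)*(x^2 - 2*x + 1) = (x - 1)*(x + 1)*(x - 1)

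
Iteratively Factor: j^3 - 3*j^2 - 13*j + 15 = (j - 1)*(j^2 - 2*j - 15) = (j - 1)*(j + 3)*(j - 5)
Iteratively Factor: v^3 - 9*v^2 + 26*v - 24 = (v - 4)*(v^2 - 5*v + 6) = (v - 4)*(v - 2)*(v - 3)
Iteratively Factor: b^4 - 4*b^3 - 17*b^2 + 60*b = (b)*(b^3 - 4*b^2 - 17*b + 60) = b*(b - 5)*(b^2 + b - 12) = b*(b - 5)*(b - 3)*(b + 4)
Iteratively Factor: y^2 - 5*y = (y)*(y - 5)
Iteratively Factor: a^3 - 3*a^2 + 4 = (a - 2)*(a^2 - a - 2) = (a - 2)*(a + 1)*(a - 2)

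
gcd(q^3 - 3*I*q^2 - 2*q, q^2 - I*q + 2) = q - 2*I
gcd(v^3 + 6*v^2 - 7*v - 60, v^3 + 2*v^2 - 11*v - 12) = v^2 + v - 12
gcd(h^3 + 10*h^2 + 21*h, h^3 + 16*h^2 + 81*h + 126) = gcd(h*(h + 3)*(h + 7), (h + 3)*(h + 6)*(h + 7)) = h^2 + 10*h + 21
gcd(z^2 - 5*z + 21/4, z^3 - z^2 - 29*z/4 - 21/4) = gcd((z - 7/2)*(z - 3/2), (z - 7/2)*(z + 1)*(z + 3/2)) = z - 7/2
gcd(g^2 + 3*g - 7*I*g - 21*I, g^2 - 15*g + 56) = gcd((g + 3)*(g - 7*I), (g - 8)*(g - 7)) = 1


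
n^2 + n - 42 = (n - 6)*(n + 7)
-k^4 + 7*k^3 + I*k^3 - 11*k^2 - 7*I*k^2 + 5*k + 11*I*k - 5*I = (k - 5)*(k - I)*(-I*k + I)^2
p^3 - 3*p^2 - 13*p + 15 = (p - 5)*(p - 1)*(p + 3)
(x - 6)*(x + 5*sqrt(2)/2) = x^2 - 6*x + 5*sqrt(2)*x/2 - 15*sqrt(2)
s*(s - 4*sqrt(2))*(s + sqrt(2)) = s^3 - 3*sqrt(2)*s^2 - 8*s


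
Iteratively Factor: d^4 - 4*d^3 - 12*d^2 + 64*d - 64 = (d - 2)*(d^3 - 2*d^2 - 16*d + 32) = (d - 2)^2*(d^2 - 16) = (d - 4)*(d - 2)^2*(d + 4)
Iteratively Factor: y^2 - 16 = (y + 4)*(y - 4)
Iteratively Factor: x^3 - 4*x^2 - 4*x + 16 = (x - 4)*(x^2 - 4) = (x - 4)*(x - 2)*(x + 2)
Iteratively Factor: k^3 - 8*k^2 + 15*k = (k - 5)*(k^2 - 3*k) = k*(k - 5)*(k - 3)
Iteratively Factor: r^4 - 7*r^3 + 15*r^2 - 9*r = (r - 3)*(r^3 - 4*r^2 + 3*r) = (r - 3)*(r - 1)*(r^2 - 3*r) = (r - 3)^2*(r - 1)*(r)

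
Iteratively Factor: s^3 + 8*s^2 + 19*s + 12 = (s + 3)*(s^2 + 5*s + 4) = (s + 3)*(s + 4)*(s + 1)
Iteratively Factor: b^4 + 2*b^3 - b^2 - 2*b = (b)*(b^3 + 2*b^2 - b - 2) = b*(b + 2)*(b^2 - 1) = b*(b - 1)*(b + 2)*(b + 1)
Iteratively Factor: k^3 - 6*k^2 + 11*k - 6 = (k - 1)*(k^2 - 5*k + 6) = (k - 3)*(k - 1)*(k - 2)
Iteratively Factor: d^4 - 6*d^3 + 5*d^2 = (d)*(d^3 - 6*d^2 + 5*d) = d^2*(d^2 - 6*d + 5) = d^2*(d - 5)*(d - 1)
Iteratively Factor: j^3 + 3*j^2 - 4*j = (j - 1)*(j^2 + 4*j) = j*(j - 1)*(j + 4)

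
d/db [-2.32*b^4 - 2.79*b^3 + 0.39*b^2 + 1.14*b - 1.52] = -9.28*b^3 - 8.37*b^2 + 0.78*b + 1.14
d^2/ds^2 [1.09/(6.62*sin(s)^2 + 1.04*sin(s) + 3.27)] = (-191.074384*sin(s)^4 - 22.513296*sin(s)^3 + 379.815296*sin(s)^2 + 48.733464*sin(s) - 44.833444)/(6.62*sin(s)^2 + 1.04*sin(s) + 3.27)^3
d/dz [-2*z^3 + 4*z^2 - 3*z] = -6*z^2 + 8*z - 3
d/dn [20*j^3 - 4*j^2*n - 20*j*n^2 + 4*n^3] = -4*j^2 - 40*j*n + 12*n^2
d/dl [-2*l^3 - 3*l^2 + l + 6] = -6*l^2 - 6*l + 1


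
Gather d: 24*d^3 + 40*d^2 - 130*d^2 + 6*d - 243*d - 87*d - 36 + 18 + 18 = 24*d^3 - 90*d^2 - 324*d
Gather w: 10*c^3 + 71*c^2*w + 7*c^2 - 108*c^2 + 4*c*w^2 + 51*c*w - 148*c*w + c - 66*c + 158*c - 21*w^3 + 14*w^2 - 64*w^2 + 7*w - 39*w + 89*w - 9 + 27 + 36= 10*c^3 - 101*c^2 + 93*c - 21*w^3 + w^2*(4*c - 50) + w*(71*c^2 - 97*c + 57) + 54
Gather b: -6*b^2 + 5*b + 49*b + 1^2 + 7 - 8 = -6*b^2 + 54*b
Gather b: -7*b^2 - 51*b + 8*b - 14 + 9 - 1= -7*b^2 - 43*b - 6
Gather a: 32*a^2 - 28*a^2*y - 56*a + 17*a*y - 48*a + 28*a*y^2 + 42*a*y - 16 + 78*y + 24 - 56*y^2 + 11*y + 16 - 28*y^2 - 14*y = a^2*(32 - 28*y) + a*(28*y^2 + 59*y - 104) - 84*y^2 + 75*y + 24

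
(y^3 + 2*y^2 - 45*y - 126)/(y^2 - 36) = (y^2 - 4*y - 21)/(y - 6)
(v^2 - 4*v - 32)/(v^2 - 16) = (v - 8)/(v - 4)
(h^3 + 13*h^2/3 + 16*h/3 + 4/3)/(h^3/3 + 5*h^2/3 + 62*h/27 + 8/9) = 9*(3*h^3 + 13*h^2 + 16*h + 4)/(9*h^3 + 45*h^2 + 62*h + 24)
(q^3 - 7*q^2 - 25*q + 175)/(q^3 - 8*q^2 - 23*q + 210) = (q - 5)/(q - 6)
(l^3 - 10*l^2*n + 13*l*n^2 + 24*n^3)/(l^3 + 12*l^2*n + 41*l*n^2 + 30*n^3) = (l^2 - 11*l*n + 24*n^2)/(l^2 + 11*l*n + 30*n^2)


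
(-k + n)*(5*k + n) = -5*k^2 + 4*k*n + n^2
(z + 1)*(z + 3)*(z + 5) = z^3 + 9*z^2 + 23*z + 15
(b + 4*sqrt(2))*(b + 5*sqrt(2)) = b^2 + 9*sqrt(2)*b + 40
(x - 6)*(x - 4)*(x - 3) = x^3 - 13*x^2 + 54*x - 72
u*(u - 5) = u^2 - 5*u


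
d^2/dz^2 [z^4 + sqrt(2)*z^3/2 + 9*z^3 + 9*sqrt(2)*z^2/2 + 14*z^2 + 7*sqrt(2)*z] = 12*z^2 + 3*sqrt(2)*z + 54*z + 9*sqrt(2) + 28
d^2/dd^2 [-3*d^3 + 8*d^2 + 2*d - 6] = 16 - 18*d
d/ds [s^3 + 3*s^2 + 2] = 3*s*(s + 2)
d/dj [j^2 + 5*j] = 2*j + 5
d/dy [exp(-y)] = -exp(-y)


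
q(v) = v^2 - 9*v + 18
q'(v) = 2*v - 9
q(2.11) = 3.46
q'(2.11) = -4.78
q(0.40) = 14.56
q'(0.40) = -8.20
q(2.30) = 2.59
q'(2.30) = -4.40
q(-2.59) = 48.02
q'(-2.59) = -14.18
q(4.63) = -2.23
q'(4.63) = 0.26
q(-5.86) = 105.08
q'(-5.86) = -20.72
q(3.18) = -0.51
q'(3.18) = -2.64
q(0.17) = 16.50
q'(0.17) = -8.66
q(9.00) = 18.00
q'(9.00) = 9.00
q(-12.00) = 270.00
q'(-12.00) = -33.00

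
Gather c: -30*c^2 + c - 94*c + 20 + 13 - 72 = -30*c^2 - 93*c - 39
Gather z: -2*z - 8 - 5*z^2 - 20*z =-5*z^2 - 22*z - 8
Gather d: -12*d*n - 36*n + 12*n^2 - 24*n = -12*d*n + 12*n^2 - 60*n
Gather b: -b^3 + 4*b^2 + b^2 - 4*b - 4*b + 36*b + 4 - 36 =-b^3 + 5*b^2 + 28*b - 32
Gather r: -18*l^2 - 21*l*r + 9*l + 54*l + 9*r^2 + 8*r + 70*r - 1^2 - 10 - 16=-18*l^2 + 63*l + 9*r^2 + r*(78 - 21*l) - 27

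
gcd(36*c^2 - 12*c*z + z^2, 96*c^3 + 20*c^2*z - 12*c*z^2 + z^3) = -6*c + z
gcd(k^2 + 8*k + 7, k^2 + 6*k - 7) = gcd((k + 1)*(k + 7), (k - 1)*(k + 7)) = k + 7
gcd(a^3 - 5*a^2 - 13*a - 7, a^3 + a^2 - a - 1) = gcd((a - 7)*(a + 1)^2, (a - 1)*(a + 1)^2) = a^2 + 2*a + 1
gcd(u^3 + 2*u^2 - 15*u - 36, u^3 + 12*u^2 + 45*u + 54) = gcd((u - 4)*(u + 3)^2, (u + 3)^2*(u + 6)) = u^2 + 6*u + 9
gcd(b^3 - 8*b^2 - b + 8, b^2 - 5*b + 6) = 1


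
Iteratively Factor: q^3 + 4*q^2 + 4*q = (q + 2)*(q^2 + 2*q) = (q + 2)^2*(q)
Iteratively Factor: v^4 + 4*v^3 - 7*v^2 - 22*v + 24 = (v - 2)*(v^3 + 6*v^2 + 5*v - 12) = (v - 2)*(v + 4)*(v^2 + 2*v - 3) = (v - 2)*(v - 1)*(v + 4)*(v + 3)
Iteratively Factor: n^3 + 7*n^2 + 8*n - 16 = (n + 4)*(n^2 + 3*n - 4) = (n + 4)^2*(n - 1)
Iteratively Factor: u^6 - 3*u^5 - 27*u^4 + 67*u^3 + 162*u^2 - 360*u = (u + 3)*(u^5 - 6*u^4 - 9*u^3 + 94*u^2 - 120*u) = (u - 5)*(u + 3)*(u^4 - u^3 - 14*u^2 + 24*u) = u*(u - 5)*(u + 3)*(u^3 - u^2 - 14*u + 24) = u*(u - 5)*(u + 3)*(u + 4)*(u^2 - 5*u + 6) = u*(u - 5)*(u - 2)*(u + 3)*(u + 4)*(u - 3)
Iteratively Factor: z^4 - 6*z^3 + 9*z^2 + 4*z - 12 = (z - 2)*(z^3 - 4*z^2 + z + 6) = (z - 2)^2*(z^2 - 2*z - 3) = (z - 2)^2*(z + 1)*(z - 3)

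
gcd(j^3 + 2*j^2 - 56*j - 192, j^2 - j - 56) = j - 8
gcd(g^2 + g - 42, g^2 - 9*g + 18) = g - 6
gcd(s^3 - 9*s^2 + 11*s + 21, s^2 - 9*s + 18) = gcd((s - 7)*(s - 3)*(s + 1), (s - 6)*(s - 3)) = s - 3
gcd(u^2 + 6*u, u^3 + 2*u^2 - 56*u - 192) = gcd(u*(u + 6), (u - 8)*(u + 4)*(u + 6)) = u + 6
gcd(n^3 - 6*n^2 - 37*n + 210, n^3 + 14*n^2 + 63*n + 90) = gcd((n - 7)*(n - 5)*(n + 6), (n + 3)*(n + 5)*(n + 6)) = n + 6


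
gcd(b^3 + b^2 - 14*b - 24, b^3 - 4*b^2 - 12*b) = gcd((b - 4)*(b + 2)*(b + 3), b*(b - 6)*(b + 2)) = b + 2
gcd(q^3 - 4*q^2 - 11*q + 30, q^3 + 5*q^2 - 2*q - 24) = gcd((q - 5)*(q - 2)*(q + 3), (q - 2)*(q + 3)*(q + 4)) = q^2 + q - 6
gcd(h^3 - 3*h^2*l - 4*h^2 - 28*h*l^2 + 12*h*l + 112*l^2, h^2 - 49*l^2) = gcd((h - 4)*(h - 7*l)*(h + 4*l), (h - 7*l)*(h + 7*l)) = h - 7*l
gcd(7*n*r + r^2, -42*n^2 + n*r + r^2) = 7*n + r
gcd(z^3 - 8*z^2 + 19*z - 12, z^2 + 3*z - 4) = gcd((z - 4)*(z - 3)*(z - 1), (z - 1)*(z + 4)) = z - 1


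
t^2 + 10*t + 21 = (t + 3)*(t + 7)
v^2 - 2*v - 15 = (v - 5)*(v + 3)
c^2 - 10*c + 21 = (c - 7)*(c - 3)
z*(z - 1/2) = z^2 - z/2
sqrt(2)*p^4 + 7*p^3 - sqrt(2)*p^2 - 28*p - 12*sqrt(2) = (p - 2)*(p + 2)*(p + 3*sqrt(2))*(sqrt(2)*p + 1)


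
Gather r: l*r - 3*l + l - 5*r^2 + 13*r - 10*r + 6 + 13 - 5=-2*l - 5*r^2 + r*(l + 3) + 14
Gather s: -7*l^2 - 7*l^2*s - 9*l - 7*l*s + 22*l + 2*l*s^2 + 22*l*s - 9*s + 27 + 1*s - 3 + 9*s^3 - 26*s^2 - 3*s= -7*l^2 + 13*l + 9*s^3 + s^2*(2*l - 26) + s*(-7*l^2 + 15*l - 11) + 24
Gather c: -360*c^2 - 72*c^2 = -432*c^2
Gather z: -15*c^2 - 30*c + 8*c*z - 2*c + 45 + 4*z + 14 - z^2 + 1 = -15*c^2 - 32*c - z^2 + z*(8*c + 4) + 60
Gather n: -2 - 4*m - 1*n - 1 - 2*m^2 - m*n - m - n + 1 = -2*m^2 - 5*m + n*(-m - 2) - 2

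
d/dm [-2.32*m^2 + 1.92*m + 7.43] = 1.92 - 4.64*m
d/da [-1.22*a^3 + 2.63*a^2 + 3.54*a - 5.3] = -3.66*a^2 + 5.26*a + 3.54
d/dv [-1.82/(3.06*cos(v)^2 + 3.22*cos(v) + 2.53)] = -(11.1384*cos(v) + 5.8604)*sin(v)/(3.06*cos(v)^2 + 3.22*cos(v) + 2.53)^2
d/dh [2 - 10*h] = -10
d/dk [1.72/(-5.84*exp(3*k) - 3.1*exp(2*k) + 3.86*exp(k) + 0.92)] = (30.1344*exp(2*k) + 10.664*exp(k) - 6.6392)*exp(k)/(5.84*exp(3*k) + 3.1*exp(2*k) - 3.86*exp(k) - 0.92)^2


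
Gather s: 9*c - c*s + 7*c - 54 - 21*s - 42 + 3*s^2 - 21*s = 16*c + 3*s^2 + s*(-c - 42) - 96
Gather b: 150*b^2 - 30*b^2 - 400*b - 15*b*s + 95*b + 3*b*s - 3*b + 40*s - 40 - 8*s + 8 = 120*b^2 + b*(-12*s - 308) + 32*s - 32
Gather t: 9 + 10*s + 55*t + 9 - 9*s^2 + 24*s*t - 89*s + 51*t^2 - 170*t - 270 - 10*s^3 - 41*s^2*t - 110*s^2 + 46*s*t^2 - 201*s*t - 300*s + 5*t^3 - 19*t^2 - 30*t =-10*s^3 - 119*s^2 - 379*s + 5*t^3 + t^2*(46*s + 32) + t*(-41*s^2 - 177*s - 145) - 252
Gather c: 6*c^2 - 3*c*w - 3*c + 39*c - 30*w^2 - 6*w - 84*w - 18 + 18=6*c^2 + c*(36 - 3*w) - 30*w^2 - 90*w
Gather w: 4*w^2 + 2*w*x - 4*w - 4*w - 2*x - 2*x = 4*w^2 + w*(2*x - 8) - 4*x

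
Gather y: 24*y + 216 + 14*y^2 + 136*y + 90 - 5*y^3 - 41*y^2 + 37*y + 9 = -5*y^3 - 27*y^2 + 197*y + 315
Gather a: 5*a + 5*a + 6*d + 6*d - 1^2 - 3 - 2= 10*a + 12*d - 6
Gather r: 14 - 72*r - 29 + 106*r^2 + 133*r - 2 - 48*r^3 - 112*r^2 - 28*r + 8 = -48*r^3 - 6*r^2 + 33*r - 9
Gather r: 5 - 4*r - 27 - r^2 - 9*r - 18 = -r^2 - 13*r - 40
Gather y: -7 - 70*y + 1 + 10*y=-60*y - 6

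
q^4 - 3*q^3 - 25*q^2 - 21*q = q*(q - 7)*(q + 1)*(q + 3)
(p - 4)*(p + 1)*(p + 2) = p^3 - p^2 - 10*p - 8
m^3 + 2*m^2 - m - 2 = (m - 1)*(m + 1)*(m + 2)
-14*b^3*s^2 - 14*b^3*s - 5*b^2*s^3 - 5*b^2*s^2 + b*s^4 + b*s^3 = s*(-7*b + s)*(2*b + s)*(b*s + b)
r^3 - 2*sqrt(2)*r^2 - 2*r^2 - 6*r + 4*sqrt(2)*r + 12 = (r - 2)*(r - 3*sqrt(2))*(r + sqrt(2))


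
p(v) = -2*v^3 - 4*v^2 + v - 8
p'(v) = -6*v^2 - 8*v + 1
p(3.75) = -165.97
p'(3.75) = -113.38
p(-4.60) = 97.43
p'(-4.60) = -89.16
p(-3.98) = 50.75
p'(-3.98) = -62.20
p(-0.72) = -10.05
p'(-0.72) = 3.65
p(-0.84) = -10.48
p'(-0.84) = 3.49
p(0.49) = -8.71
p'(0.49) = -4.36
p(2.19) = -46.00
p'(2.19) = -45.30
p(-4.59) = 96.54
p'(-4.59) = -88.69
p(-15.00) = 5827.00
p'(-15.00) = -1229.00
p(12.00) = -4028.00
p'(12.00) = -959.00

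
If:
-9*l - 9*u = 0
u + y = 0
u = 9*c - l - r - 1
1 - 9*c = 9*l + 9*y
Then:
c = 1/9 - 2*y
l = y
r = -18*y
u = -y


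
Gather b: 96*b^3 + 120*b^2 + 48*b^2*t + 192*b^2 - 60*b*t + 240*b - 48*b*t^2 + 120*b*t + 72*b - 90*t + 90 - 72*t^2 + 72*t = 96*b^3 + b^2*(48*t + 312) + b*(-48*t^2 + 60*t + 312) - 72*t^2 - 18*t + 90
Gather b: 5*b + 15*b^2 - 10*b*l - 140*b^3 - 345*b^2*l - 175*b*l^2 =-140*b^3 + b^2*(15 - 345*l) + b*(-175*l^2 - 10*l + 5)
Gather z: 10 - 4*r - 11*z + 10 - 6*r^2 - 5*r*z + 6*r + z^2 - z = -6*r^2 + 2*r + z^2 + z*(-5*r - 12) + 20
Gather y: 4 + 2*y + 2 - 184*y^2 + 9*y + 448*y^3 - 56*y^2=448*y^3 - 240*y^2 + 11*y + 6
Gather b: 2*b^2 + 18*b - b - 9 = 2*b^2 + 17*b - 9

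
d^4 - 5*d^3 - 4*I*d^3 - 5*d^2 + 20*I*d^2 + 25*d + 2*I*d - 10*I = (d - 5)*(d - 2*I)*(d - I)^2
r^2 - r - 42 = (r - 7)*(r + 6)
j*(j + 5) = j^2 + 5*j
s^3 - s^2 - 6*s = s*(s - 3)*(s + 2)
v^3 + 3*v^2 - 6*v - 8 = (v - 2)*(v + 1)*(v + 4)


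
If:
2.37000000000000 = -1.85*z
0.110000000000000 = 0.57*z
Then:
No Solution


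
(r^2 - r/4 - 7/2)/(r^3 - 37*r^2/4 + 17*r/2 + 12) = (4*r + 7)/(4*r^2 - 29*r - 24)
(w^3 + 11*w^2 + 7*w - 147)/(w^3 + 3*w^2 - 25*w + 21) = (w + 7)/(w - 1)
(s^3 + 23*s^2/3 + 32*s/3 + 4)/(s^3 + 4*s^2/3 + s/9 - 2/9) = 3*(s + 6)/(3*s - 1)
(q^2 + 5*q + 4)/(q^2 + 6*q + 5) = (q + 4)/(q + 5)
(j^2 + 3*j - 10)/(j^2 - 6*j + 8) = (j + 5)/(j - 4)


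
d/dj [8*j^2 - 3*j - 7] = 16*j - 3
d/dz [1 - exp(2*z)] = -2*exp(2*z)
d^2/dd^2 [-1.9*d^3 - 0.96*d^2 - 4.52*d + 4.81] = -11.4*d - 1.92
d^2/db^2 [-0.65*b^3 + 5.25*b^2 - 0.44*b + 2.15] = 10.5 - 3.9*b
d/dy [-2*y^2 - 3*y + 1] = -4*y - 3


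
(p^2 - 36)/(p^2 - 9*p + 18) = (p + 6)/(p - 3)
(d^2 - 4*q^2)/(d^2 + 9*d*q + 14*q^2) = (d - 2*q)/(d + 7*q)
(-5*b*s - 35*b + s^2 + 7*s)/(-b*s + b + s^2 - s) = (5*b*s + 35*b - s^2 - 7*s)/(b*s - b - s^2 + s)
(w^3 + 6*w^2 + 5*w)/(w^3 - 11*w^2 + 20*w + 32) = w*(w + 5)/(w^2 - 12*w + 32)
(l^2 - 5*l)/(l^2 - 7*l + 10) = l/(l - 2)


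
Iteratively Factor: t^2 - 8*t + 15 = (t - 5)*(t - 3)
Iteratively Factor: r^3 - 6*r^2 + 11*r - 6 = (r - 2)*(r^2 - 4*r + 3) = (r - 2)*(r - 1)*(r - 3)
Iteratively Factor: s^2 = (s)*(s)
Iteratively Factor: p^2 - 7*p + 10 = (p - 2)*(p - 5)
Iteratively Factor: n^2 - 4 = (n - 2)*(n + 2)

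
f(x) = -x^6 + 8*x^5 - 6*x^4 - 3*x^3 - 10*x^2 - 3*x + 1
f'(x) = -6*x^5 + 40*x^4 - 24*x^3 - 9*x^2 - 20*x - 3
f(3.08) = 632.99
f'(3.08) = 1085.41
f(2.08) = 42.68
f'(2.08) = 215.60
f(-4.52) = -26038.02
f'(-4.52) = 30135.79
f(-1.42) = -85.10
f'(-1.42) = 273.25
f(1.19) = -17.57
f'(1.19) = -14.09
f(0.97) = -13.33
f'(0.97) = -22.51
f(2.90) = 456.73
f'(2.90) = 876.43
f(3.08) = 632.99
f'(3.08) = 1085.41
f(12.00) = -1126403.00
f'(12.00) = -706563.00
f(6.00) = 6751.00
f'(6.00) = -447.00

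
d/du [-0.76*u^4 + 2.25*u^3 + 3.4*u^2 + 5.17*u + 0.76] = -3.04*u^3 + 6.75*u^2 + 6.8*u + 5.17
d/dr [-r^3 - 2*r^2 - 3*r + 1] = -3*r^2 - 4*r - 3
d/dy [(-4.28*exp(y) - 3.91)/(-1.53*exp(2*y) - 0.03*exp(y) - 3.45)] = (-6.5484*exp(2*y) - 11.9646*exp(y) + 14.6487)*exp(y)/(2.3409*exp(4*y) + 0.0918*exp(3*y) + 10.5579*exp(2*y) + 0.207*exp(y) + 11.9025)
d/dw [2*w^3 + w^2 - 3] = 2*w*(3*w + 1)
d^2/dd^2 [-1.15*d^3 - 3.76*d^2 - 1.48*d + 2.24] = -6.9*d - 7.52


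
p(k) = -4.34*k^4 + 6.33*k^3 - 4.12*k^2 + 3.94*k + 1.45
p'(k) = -17.36*k^3 + 18.99*k^2 - 8.24*k + 3.94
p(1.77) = -11.98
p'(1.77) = -47.42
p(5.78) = -3735.06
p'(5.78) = -2761.49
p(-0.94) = -14.54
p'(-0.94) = 42.88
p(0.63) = 3.20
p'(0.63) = 1.95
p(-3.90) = -1456.10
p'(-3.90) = 1354.69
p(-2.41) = -266.98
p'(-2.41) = 377.09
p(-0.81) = -9.68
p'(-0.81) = 32.30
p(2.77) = -140.22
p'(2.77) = -242.14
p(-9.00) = -33457.04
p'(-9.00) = 14271.73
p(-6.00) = -7162.43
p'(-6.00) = 4486.78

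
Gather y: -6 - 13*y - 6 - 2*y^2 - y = -2*y^2 - 14*y - 12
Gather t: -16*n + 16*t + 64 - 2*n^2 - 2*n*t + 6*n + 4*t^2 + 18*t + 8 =-2*n^2 - 10*n + 4*t^2 + t*(34 - 2*n) + 72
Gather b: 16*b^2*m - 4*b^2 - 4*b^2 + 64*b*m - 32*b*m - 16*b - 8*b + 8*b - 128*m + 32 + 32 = b^2*(16*m - 8) + b*(32*m - 16) - 128*m + 64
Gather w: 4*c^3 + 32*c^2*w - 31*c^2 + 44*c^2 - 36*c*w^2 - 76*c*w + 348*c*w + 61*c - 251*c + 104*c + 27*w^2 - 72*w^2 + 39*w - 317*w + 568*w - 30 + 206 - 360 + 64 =4*c^3 + 13*c^2 - 86*c + w^2*(-36*c - 45) + w*(32*c^2 + 272*c + 290) - 120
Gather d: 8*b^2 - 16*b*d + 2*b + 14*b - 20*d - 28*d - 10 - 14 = 8*b^2 + 16*b + d*(-16*b - 48) - 24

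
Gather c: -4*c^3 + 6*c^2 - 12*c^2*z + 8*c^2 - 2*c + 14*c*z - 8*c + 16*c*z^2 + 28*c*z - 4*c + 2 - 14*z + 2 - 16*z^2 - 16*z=-4*c^3 + c^2*(14 - 12*z) + c*(16*z^2 + 42*z - 14) - 16*z^2 - 30*z + 4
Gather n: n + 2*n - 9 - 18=3*n - 27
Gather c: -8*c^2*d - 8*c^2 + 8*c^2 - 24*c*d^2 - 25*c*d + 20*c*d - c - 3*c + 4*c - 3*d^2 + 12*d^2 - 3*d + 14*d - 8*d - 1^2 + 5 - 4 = -8*c^2*d + c*(-24*d^2 - 5*d) + 9*d^2 + 3*d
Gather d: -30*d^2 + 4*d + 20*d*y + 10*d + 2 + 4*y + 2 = -30*d^2 + d*(20*y + 14) + 4*y + 4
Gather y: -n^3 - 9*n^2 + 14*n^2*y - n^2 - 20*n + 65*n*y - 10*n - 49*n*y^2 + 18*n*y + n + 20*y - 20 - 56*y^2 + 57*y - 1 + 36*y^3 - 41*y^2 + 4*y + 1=-n^3 - 10*n^2 - 29*n + 36*y^3 + y^2*(-49*n - 97) + y*(14*n^2 + 83*n + 81) - 20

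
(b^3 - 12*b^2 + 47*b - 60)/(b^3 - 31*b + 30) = (b^2 - 7*b + 12)/(b^2 + 5*b - 6)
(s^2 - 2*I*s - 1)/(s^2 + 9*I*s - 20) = (s^2 - 2*I*s - 1)/(s^2 + 9*I*s - 20)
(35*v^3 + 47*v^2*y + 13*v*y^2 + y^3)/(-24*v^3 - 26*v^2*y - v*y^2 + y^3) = (35*v^2 + 12*v*y + y^2)/(-24*v^2 - 2*v*y + y^2)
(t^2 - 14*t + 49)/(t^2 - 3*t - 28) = (t - 7)/(t + 4)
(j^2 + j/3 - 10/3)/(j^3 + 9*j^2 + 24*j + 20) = (j - 5/3)/(j^2 + 7*j + 10)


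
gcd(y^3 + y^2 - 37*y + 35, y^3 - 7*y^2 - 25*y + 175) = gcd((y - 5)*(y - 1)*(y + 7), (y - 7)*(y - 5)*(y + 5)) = y - 5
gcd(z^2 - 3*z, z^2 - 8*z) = z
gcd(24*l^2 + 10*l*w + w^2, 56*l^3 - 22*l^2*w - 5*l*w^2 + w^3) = 4*l + w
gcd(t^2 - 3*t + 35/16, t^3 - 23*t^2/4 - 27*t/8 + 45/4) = t - 5/4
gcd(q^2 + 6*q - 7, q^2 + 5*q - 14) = q + 7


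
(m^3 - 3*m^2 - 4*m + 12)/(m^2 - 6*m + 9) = (m^2 - 4)/(m - 3)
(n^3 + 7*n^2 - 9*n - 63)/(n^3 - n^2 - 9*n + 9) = (n + 7)/(n - 1)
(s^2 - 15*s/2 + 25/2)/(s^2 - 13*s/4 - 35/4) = 2*(2*s - 5)/(4*s + 7)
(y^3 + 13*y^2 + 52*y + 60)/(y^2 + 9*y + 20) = (y^2 + 8*y + 12)/(y + 4)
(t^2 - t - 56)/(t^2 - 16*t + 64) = (t + 7)/(t - 8)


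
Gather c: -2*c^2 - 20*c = -2*c^2 - 20*c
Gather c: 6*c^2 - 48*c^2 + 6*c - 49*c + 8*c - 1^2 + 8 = -42*c^2 - 35*c + 7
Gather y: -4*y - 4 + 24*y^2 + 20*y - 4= 24*y^2 + 16*y - 8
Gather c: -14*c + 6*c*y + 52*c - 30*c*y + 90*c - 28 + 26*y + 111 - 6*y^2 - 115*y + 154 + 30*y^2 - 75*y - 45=c*(128 - 24*y) + 24*y^2 - 164*y + 192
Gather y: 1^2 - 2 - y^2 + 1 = -y^2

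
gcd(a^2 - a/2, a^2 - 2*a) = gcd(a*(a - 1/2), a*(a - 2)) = a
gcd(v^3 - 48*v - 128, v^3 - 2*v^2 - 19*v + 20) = v + 4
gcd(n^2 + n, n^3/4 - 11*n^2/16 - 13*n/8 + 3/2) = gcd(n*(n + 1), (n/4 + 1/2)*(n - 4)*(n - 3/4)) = 1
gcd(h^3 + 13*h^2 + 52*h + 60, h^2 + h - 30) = h + 6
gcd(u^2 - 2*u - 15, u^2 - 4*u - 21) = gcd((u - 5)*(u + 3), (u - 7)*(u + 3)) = u + 3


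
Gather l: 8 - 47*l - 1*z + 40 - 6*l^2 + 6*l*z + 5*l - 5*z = -6*l^2 + l*(6*z - 42) - 6*z + 48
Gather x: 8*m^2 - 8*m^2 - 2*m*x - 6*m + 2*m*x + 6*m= 0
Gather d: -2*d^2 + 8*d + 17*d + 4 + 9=-2*d^2 + 25*d + 13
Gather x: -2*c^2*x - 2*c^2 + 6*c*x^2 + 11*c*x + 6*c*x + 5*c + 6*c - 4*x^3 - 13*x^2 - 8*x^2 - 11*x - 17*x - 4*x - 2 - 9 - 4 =-2*c^2 + 11*c - 4*x^3 + x^2*(6*c - 21) + x*(-2*c^2 + 17*c - 32) - 15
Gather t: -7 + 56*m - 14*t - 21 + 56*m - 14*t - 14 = 112*m - 28*t - 42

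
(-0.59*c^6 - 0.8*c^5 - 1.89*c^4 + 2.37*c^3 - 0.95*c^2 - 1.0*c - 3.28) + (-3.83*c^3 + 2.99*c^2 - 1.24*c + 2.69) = -0.59*c^6 - 0.8*c^5 - 1.89*c^4 - 1.46*c^3 + 2.04*c^2 - 2.24*c - 0.59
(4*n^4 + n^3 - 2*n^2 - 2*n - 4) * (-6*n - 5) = -24*n^5 - 26*n^4 + 7*n^3 + 22*n^2 + 34*n + 20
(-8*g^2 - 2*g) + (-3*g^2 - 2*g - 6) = -11*g^2 - 4*g - 6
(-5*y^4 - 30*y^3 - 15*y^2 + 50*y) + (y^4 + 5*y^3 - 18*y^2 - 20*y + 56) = -4*y^4 - 25*y^3 - 33*y^2 + 30*y + 56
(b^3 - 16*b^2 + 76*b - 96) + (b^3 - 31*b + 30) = 2*b^3 - 16*b^2 + 45*b - 66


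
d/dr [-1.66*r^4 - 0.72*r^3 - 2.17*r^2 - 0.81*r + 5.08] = -6.64*r^3 - 2.16*r^2 - 4.34*r - 0.81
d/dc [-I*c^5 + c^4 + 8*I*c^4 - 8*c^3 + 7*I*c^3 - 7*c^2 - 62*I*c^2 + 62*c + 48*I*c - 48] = -5*I*c^4 + c^3*(4 + 32*I) + c^2*(-24 + 21*I) + c*(-14 - 124*I) + 62 + 48*I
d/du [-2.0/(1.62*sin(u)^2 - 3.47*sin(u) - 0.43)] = (6.48*sin(u) - 6.94)*cos(u)/(-1.62*sin(u)^2 + 3.47*sin(u) + 0.43)^2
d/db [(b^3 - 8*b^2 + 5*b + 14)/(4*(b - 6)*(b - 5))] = (b^4 - 22*b^3 + 173*b^2 - 508*b + 304)/(4*(b^4 - 22*b^3 + 181*b^2 - 660*b + 900))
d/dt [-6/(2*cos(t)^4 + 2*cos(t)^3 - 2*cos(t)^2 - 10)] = -3*(3*cos(t) + 2*cos(2*t))*sin(t)*cos(t)/(cos(t)^4 + cos(t)^3 - cos(t)^2 - 5)^2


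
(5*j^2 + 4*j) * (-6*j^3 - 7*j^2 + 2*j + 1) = -30*j^5 - 59*j^4 - 18*j^3 + 13*j^2 + 4*j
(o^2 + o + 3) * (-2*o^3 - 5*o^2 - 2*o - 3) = -2*o^5 - 7*o^4 - 13*o^3 - 20*o^2 - 9*o - 9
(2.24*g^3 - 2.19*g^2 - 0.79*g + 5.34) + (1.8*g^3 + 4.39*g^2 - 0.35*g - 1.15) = 4.04*g^3 + 2.2*g^2 - 1.14*g + 4.19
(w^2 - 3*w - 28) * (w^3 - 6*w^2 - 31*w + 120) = w^5 - 9*w^4 - 41*w^3 + 381*w^2 + 508*w - 3360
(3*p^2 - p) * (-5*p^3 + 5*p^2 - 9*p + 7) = -15*p^5 + 20*p^4 - 32*p^3 + 30*p^2 - 7*p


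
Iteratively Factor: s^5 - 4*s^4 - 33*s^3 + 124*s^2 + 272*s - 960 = (s + 4)*(s^4 - 8*s^3 - s^2 + 128*s - 240) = (s - 4)*(s + 4)*(s^3 - 4*s^2 - 17*s + 60) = (s - 5)*(s - 4)*(s + 4)*(s^2 + s - 12) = (s - 5)*(s - 4)*(s - 3)*(s + 4)*(s + 4)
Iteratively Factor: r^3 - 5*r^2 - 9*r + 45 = (r - 3)*(r^2 - 2*r - 15) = (r - 5)*(r - 3)*(r + 3)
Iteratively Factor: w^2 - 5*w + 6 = (w - 2)*(w - 3)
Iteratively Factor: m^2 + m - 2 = (m - 1)*(m + 2)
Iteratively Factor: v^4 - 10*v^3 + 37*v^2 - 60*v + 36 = (v - 2)*(v^3 - 8*v^2 + 21*v - 18) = (v - 2)^2*(v^2 - 6*v + 9) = (v - 3)*(v - 2)^2*(v - 3)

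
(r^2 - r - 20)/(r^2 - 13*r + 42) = (r^2 - r - 20)/(r^2 - 13*r + 42)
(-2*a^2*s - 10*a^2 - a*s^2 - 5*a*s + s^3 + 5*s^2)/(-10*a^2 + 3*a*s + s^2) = (a*s + 5*a + s^2 + 5*s)/(5*a + s)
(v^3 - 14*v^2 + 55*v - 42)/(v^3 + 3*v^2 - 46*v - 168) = (v^2 - 7*v + 6)/(v^2 + 10*v + 24)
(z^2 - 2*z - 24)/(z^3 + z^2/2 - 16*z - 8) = 2*(z - 6)/(2*z^2 - 7*z - 4)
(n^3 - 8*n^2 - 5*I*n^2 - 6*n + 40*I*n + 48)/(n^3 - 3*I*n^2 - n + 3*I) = (n^2 - 2*n*(4 + I) + 16*I)/(n^2 - 1)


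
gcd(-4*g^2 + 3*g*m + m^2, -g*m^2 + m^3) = g - m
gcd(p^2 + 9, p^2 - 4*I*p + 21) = p + 3*I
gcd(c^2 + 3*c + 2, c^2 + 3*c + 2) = c^2 + 3*c + 2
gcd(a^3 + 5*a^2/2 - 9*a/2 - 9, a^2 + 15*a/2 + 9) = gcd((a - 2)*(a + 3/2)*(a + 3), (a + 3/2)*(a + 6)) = a + 3/2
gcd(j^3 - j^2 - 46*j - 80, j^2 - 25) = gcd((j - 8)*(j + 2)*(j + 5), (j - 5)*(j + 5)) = j + 5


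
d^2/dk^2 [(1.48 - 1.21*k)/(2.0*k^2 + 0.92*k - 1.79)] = (-(1.21*k - 1.48)*(4.0*k + 0.92)*(8.0*k + 1.84) + (14.52*k - 3.6936)*(2.0*k^2 + 0.92*k - 1.79))/(2.0*k^2 + 0.92*k - 1.79)^3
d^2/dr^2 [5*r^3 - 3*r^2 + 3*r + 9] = 30*r - 6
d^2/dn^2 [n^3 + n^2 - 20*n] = 6*n + 2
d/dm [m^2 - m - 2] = 2*m - 1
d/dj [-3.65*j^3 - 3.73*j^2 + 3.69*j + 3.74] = -10.95*j^2 - 7.46*j + 3.69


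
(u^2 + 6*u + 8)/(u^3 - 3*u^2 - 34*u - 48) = (u + 4)/(u^2 - 5*u - 24)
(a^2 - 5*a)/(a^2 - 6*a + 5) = a/(a - 1)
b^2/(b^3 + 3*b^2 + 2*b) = b/(b^2 + 3*b + 2)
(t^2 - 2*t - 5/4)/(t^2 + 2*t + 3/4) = (2*t - 5)/(2*t + 3)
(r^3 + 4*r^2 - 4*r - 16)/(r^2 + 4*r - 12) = (r^2 + 6*r + 8)/(r + 6)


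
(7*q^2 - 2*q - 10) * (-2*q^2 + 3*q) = -14*q^4 + 25*q^3 + 14*q^2 - 30*q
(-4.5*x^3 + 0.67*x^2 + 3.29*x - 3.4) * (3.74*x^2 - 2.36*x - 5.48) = -16.83*x^5 + 13.1258*x^4 + 35.3834*x^3 - 24.152*x^2 - 10.0052*x + 18.632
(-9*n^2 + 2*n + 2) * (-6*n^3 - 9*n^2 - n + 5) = 54*n^5 + 69*n^4 - 21*n^3 - 65*n^2 + 8*n + 10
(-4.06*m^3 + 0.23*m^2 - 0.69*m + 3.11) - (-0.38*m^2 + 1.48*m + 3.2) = -4.06*m^3 + 0.61*m^2 - 2.17*m - 0.0900000000000003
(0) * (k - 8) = 0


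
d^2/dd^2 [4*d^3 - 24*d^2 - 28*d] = 24*d - 48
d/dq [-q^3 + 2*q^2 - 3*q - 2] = -3*q^2 + 4*q - 3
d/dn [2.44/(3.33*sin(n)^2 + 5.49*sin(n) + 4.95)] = -(16.2504*sin(n) + 13.3956)*cos(n)/(3.33*sin(n)^2 + 5.49*sin(n) + 4.95)^2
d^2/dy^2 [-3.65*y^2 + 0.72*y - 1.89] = -7.30000000000000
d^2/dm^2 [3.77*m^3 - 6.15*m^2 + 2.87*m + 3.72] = 22.62*m - 12.3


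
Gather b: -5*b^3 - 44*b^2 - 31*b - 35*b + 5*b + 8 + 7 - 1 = -5*b^3 - 44*b^2 - 61*b + 14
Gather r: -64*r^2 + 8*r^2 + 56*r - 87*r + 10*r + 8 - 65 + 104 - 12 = -56*r^2 - 21*r + 35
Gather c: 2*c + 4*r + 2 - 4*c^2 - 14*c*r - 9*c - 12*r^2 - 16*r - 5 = -4*c^2 + c*(-14*r - 7) - 12*r^2 - 12*r - 3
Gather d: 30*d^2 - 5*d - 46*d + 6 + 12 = 30*d^2 - 51*d + 18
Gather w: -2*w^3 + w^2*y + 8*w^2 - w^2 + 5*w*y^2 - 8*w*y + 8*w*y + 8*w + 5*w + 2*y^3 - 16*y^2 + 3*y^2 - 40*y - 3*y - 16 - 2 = -2*w^3 + w^2*(y + 7) + w*(5*y^2 + 13) + 2*y^3 - 13*y^2 - 43*y - 18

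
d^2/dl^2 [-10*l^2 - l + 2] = -20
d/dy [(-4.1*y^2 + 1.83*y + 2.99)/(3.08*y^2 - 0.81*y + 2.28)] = (-2.3154*y^2 - 37.1144*y + 6.5943)/(9.4864*y^4 - 4.9896*y^3 + 14.7009*y^2 - 3.6936*y + 5.1984)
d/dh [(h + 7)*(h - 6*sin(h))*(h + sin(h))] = (h + 7)*(h - 6*sin(h))*(cos(h) + 1) - (h + 7)*(h + sin(h))*(6*cos(h) - 1) + (h - 6*sin(h))*(h + sin(h))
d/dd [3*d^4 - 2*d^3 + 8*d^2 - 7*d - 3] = 12*d^3 - 6*d^2 + 16*d - 7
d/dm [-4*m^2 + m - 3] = 1 - 8*m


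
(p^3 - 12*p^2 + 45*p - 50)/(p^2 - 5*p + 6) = (p^2 - 10*p + 25)/(p - 3)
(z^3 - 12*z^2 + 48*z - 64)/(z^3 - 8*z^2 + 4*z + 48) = (z^2 - 8*z + 16)/(z^2 - 4*z - 12)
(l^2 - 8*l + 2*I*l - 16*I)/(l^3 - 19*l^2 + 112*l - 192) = (l + 2*I)/(l^2 - 11*l + 24)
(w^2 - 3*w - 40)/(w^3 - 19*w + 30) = (w - 8)/(w^2 - 5*w + 6)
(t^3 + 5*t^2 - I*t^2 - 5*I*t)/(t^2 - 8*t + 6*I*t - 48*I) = t*(t^2 + t*(5 - I) - 5*I)/(t^2 + 2*t*(-4 + 3*I) - 48*I)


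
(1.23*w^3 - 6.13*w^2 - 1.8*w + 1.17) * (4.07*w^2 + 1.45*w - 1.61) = 5.0061*w^5 - 23.1656*w^4 - 18.1948*w^3 + 12.0212*w^2 + 4.5945*w - 1.8837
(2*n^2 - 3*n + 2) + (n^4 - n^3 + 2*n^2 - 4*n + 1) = n^4 - n^3 + 4*n^2 - 7*n + 3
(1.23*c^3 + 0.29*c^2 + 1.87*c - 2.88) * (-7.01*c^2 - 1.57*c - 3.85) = -8.6223*c^5 - 3.964*c^4 - 18.2995*c^3 + 16.1364*c^2 - 2.6779*c + 11.088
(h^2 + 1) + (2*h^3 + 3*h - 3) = 2*h^3 + h^2 + 3*h - 2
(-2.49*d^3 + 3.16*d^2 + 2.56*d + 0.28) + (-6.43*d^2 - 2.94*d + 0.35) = -2.49*d^3 - 3.27*d^2 - 0.38*d + 0.63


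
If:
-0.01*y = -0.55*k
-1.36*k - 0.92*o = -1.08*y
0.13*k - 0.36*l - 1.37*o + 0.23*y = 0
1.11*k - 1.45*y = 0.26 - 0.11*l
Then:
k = -0.00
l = 0.53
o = -0.16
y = -0.14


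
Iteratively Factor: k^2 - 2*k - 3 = (k - 3)*(k + 1)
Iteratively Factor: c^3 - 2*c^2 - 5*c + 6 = (c - 3)*(c^2 + c - 2) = (c - 3)*(c + 2)*(c - 1)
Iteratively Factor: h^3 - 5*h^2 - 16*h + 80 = (h + 4)*(h^2 - 9*h + 20) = (h - 5)*(h + 4)*(h - 4)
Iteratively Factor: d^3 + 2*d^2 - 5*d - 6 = (d + 1)*(d^2 + d - 6) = (d - 2)*(d + 1)*(d + 3)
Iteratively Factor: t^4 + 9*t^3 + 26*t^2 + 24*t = (t)*(t^3 + 9*t^2 + 26*t + 24) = t*(t + 4)*(t^2 + 5*t + 6) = t*(t + 2)*(t + 4)*(t + 3)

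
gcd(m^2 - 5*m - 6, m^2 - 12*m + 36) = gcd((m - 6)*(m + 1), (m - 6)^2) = m - 6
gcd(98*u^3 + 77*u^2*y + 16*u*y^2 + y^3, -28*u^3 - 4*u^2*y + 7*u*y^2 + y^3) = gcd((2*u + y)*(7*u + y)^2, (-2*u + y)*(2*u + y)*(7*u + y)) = 14*u^2 + 9*u*y + y^2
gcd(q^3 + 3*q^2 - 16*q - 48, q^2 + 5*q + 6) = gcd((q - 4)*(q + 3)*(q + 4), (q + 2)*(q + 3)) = q + 3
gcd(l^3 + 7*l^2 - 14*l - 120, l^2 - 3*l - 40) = l + 5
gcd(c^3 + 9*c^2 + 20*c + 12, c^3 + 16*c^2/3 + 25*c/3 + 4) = c + 1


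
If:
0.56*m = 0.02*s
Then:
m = 0.0357142857142857*s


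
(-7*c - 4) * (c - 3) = -7*c^2 + 17*c + 12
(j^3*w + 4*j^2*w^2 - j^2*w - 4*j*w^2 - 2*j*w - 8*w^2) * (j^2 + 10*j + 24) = j^5*w + 4*j^4*w^2 + 9*j^4*w + 36*j^3*w^2 + 12*j^3*w + 48*j^2*w^2 - 44*j^2*w - 176*j*w^2 - 48*j*w - 192*w^2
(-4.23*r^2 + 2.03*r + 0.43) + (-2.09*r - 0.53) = -4.23*r^2 - 0.0600000000000001*r - 0.1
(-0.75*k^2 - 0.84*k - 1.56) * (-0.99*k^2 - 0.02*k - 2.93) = 0.7425*k^4 + 0.8466*k^3 + 3.7587*k^2 + 2.4924*k + 4.5708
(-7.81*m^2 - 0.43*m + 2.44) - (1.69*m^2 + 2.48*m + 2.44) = -9.5*m^2 - 2.91*m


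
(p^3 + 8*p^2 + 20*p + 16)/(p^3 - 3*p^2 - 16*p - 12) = (p^2 + 6*p + 8)/(p^2 - 5*p - 6)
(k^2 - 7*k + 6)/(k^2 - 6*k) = (k - 1)/k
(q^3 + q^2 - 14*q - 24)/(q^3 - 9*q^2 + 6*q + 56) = (q + 3)/(q - 7)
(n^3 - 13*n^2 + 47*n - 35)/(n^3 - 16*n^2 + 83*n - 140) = (n - 1)/(n - 4)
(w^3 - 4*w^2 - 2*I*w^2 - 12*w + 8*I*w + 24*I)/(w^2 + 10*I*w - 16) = (w^3 + w^2*(-4 - 2*I) + w*(-12 + 8*I) + 24*I)/(w^2 + 10*I*w - 16)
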